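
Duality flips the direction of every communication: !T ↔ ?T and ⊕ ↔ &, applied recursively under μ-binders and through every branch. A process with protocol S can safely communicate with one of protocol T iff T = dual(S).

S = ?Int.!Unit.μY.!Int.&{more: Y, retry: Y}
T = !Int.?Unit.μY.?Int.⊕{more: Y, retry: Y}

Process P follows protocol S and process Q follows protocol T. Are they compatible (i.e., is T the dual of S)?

?Int | !Int  ok
  !Unit | ?Unit  ok
    μY | μY  ok (binder kept)
      !Int | ?Int  ok
        &{more,retry} | ⊕{more,retry}  ok label sets agree
          case more:
            Y | Y  ok
          case retry:
            Y | Y  ok

YES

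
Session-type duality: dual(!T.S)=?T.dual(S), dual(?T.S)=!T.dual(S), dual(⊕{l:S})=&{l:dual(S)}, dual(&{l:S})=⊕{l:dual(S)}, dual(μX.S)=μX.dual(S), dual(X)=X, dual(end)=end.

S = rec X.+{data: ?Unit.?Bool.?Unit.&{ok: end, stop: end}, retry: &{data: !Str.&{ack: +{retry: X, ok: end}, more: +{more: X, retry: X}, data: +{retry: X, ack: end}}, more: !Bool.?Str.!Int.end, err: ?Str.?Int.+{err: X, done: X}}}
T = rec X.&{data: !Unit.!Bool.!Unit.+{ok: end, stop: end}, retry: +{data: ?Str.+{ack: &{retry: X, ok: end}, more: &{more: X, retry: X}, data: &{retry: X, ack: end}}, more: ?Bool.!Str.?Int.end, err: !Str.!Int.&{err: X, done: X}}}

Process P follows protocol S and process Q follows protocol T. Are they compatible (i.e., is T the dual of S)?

rec X vs rec X  match (μ self-dual)
  +{data,retry} vs &{data,retry}  match labels match
    case data:
      ?Unit vs !Unit  match
        ?Bool vs !Bool  match
          ?Unit vs !Unit  match
            &{ok,stop} vs +{ok,stop}  match labels match
              case ok:
                end vs end  match
              case stop:
                end vs end  match
    case retry:
      &{data,more,err} vs +{data,more,err}  match labels match
        case data:
          !Str vs ?Str  match
            &{ack,more,data} vs +{ack,more,data}  match labels match
              case ack:
                +{retry,ok} vs &{retry,ok}  match labels match
                  case retry:
                    X vs X  match
                  case ok:
                    end vs end  match
              case more:
                +{more,retry} vs &{more,retry}  match labels match
                  case more:
                    X vs X  match
                  case retry:
                    X vs X  match
              case data:
                +{retry,ack} vs &{retry,ack}  match labels match
                  case retry:
                    X vs X  match
                  case ack:
                    end vs end  match
        case more:
          !Bool vs ?Bool  match
            ?Str vs !Str  match
              !Int vs ?Int  match
                end vs end  match
        case err:
          ?Str vs !Str  match
            ?Int vs !Int  match
              +{err,done} vs &{err,done}  match labels match
                case err:
                  X vs X  match
                case done:
                  X vs X  match

YES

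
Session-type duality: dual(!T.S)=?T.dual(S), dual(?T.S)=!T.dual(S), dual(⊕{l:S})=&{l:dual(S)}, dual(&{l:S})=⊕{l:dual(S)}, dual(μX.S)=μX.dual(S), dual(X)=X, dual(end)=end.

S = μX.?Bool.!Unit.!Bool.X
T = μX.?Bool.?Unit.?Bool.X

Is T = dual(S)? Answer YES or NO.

NO

μX vs μX  match (rec unchanged)
  ?Bool vs ?Bool  ✗ same direction on both sides — not dual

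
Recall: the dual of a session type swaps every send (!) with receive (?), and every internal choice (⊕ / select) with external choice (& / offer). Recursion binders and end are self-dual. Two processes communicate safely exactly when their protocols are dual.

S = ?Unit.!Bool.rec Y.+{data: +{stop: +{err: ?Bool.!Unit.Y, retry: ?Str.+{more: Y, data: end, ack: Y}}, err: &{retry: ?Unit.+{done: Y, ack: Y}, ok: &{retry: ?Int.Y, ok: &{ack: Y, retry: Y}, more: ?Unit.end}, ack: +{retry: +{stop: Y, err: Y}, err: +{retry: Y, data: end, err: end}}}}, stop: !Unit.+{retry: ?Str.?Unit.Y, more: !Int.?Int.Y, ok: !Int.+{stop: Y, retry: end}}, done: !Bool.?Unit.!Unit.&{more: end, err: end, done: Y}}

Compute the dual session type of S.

?Unit = !Unit
  !Bool = ?Bool
    rec Y = rec Y  (binder kept)
      +{data,stop,done} = &{data,stop,done}  (select→offer)
        • data:
          +{stop,err} = &{stop,err}  (select→offer)
            • stop:
              +{err,retry} = &{err,retry}  (select→offer)
                • err:
                  ?Bool = !Bool
                    !Unit = ?Unit
                      Y self-dual
                • retry:
                  ?Str = !Str
                    +{more,data,ack} = &{more,data,ack}  (select→offer)
                      • more:
                        Y self-dual
                      • data:
                        end self-dual
                      • ack:
                        Y self-dual
            • err:
              &{retry,ok,ack} = +{retry,ok,ack}  (&→⊕)
                • retry:
                  ?Unit = !Unit
                    +{done,ack} = &{done,ack}  (select→offer)
                      • done:
                        Y self-dual
                      • ack:
                        Y self-dual
                • ok:
                  &{retry,ok,more} = +{retry,ok,more}  (&→⊕)
                    • retry:
                      ?Int = !Int
                        Y self-dual
                    • ok:
                      &{ack,retry} = +{ack,retry}  (&→⊕)
                        • ack:
                          Y self-dual
                        • retry:
                          Y self-dual
                    • more:
                      ?Unit = !Unit
                        end self-dual
                • ack:
                  +{retry,err} = &{retry,err}  (select→offer)
                    • retry:
                      +{stop,err} = &{stop,err}  (select→offer)
                        • stop:
                          Y self-dual
                        • err:
                          Y self-dual
                    • err:
                      +{retry,data,err} = &{retry,data,err}  (select→offer)
                        • retry:
                          Y self-dual
                        • data:
                          end self-dual
                        • err:
                          end self-dual
        • stop:
          !Unit = ?Unit
            +{retry,more,ok} = &{retry,more,ok}  (select→offer)
              • retry:
                ?Str = !Str
                  ?Unit = !Unit
                    Y self-dual
              • more:
                !Int = ?Int
                  ?Int = !Int
                    Y self-dual
              • ok:
                !Int = ?Int
                  +{stop,retry} = &{stop,retry}  (select→offer)
                    • stop:
                      Y self-dual
                    • retry:
                      end self-dual
        • done:
          !Bool = ?Bool
            ?Unit = !Unit
              !Unit = ?Unit
                &{more,err,done} = +{more,err,done}  (&→⊕)
                  • more:
                    end self-dual
                  • err:
                    end self-dual
                  • done:
                    Y self-dual

!Unit.?Bool.rec Y.&{data: &{stop: &{err: !Bool.?Unit.Y, retry: !Str.&{more: Y, data: end, ack: Y}}, err: +{retry: !Unit.&{done: Y, ack: Y}, ok: +{retry: !Int.Y, ok: +{ack: Y, retry: Y}, more: !Unit.end}, ack: &{retry: &{stop: Y, err: Y}, err: &{retry: Y, data: end, err: end}}}}, stop: ?Unit.&{retry: !Str.!Unit.Y, more: ?Int.!Int.Y, ok: ?Int.&{stop: Y, retry: end}}, done: ?Bool.!Unit.?Unit.+{more: end, err: end, done: Y}}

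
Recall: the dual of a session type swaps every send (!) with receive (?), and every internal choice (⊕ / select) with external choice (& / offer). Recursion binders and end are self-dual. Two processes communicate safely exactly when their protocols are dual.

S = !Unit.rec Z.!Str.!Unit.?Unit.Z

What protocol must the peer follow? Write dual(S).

?Unit.rec Z.?Str.?Unit.!Unit.Z

!Unit ↦ ?Unit
  rec Z ↦ rec Z  (rec unchanged)
    !Str ↦ ?Str
      !Unit ↦ ?Unit
        ?Unit ↦ !Unit
          Z self-dual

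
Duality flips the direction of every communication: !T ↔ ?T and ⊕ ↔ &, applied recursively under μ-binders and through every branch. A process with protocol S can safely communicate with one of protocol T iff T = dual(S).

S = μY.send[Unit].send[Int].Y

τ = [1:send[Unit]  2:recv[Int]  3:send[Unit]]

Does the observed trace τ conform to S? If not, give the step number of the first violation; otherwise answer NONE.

2

step 1: send[Unit]  match  state: send[Int].μY.…
step 2: got recv[Int], protocol expects send[Int]  ✗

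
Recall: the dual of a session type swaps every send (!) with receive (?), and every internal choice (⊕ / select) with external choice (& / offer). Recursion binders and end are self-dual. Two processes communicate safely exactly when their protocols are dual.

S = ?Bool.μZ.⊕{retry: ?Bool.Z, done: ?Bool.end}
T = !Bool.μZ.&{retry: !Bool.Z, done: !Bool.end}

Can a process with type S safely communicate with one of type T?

YES

?Bool vs !Bool  ok
  μZ vs μZ  ok (binder kept)
    ⊕{retry,done} vs &{retry,done}  ok labels match
      case retry:
        ?Bool vs !Bool  ok
          Z vs Z  ok
      case done:
        ?Bool vs !Bool  ok
          end vs end  ok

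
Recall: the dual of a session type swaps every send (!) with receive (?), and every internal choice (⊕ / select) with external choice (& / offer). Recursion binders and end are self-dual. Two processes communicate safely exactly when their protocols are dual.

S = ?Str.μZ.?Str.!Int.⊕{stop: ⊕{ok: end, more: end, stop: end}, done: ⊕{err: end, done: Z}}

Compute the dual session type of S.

!Str.μZ.!Str.?Int.&{stop: &{ok: end, more: end, stop: end}, done: &{err: end, done: Z}}

?Str = !Str
  μZ = μZ  (μ self-dual)
    ?Str = !Str
      !Int = ?Int
        ⊕{stop,done} = &{stop,done}  (internal→external)
          [stop]
            ⊕{ok,more,stop} = &{ok,more,stop}  (internal→external)
              [ok]
                dual(end) = end
              [more]
                dual(end) = end
              [stop]
                dual(end) = end
          [done]
            ⊕{err,done} = &{err,done}  (internal→external)
              [err]
                dual(end) = end
              [done]
                dual(Z) = Z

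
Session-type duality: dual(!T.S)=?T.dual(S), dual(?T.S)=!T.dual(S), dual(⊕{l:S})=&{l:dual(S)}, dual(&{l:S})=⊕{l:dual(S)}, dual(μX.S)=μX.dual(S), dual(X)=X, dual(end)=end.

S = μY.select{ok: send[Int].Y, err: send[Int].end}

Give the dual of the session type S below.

μY.offer{ok: recv[Int].Y, err: recv[Int].end}

μY → μY  (μ self-dual)
  select{ok,err} → offer{ok,err}  (select→offer)
    • ok:
      send[Int] → recv[Int]
        Y self-dual
    • err:
      send[Int] → recv[Int]
        end self-dual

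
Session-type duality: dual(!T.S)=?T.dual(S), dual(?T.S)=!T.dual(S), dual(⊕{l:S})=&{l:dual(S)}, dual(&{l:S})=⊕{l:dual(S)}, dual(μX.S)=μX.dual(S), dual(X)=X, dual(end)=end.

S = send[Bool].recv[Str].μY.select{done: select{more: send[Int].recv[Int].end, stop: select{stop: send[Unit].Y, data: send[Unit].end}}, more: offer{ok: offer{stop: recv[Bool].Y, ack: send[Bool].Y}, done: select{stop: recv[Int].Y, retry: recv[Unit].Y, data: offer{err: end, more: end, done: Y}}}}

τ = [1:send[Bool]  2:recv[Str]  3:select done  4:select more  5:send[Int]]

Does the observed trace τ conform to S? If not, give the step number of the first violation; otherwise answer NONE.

NONE

step 1: send[Bool]  ok  state: recv[Str].μY.…
step 2: recv[Str]  ok  state: μY.…
step 3: select done  ok  state: select{more: send[Int].recv[Int].end, stop: select{stop: send[Unit].μY.…, data: send[Unit].end}}
step 4: select more  ok  state: send[Int].recv[Int].end
step 5: send[Int]  ok  state: recv[Int].end
all 5 steps conform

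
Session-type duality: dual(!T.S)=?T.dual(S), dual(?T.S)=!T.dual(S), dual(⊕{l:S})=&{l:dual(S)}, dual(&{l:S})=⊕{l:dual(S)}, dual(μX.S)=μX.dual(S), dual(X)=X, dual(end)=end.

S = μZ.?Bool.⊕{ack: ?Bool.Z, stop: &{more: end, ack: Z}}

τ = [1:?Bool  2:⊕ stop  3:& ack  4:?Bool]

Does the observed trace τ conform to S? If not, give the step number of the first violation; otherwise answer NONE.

[1] ?Bool  match  residual = ⊕{ack: ?Bool.μZ.…, stop: &{more: end, ack: μZ.…}}
[2] ⊕ stop  match  residual = &{more: end, ack: μZ.…}
[3] & ack  match  residual = μZ.…
[4] ?Bool  match  residual = ⊕{ack: ?Bool.μZ.…, stop: &{more: end, ack: μZ.…}}
τ conforms to S (length 4)

NONE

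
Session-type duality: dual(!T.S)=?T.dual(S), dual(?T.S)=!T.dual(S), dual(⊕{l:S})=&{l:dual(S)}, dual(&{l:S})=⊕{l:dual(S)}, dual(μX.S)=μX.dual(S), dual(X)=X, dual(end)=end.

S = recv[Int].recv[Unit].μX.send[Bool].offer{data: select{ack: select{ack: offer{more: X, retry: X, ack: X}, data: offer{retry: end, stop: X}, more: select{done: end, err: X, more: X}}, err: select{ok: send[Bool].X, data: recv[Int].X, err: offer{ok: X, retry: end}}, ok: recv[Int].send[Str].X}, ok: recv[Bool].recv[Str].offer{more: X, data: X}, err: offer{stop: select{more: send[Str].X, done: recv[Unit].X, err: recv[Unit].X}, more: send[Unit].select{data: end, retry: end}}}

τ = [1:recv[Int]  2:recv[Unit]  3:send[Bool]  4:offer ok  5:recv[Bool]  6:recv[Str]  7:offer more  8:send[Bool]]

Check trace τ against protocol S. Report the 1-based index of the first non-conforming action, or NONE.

step 1: recv[Int]  match  state: recv[Unit].μX.…
step 2: recv[Unit]  match  state: μX.…
step 3: send[Bool]  match  state: offer{data: select{ack: select{ack: offer{more: μX.…, retry: μX.…, ack: μX.…}, data: offer{retry: end, stop: μX.…}, more: select{done: end, err: μX.…, more: μX.…}}, err: select{ok: send[Bool].μX.…, data: recv[Int].μX.…, err: offer{ok: μX.…, retry: end}}, ok: recv[Int].send[Str].μX.…}, ok: recv[Bool].recv[Str].offer{more: μX.…, data: μX.…}, err: offer{stop: select{more: send[Str].μX.…, done: recv[Unit].μX.…, err: recv[Unit].μX.…}, more: send[Unit].select{data: end, retry: end}}}
step 4: offer ok  match  state: recv[Bool].recv[Str].offer{more: μX.…, data: μX.…}
step 5: recv[Bool]  match  state: recv[Str].offer{more: μX.…, data: μX.…}
step 6: recv[Str]  match  state: offer{more: μX.…, data: μX.…}
step 7: offer more  match  state: μX.…
step 8: send[Bool]  match  state: offer{data: select{ack: select{ack: offer{more: μX.…, retry: μX.…, ack: μX.…}, data: offer{retry: end, stop: μX.…}, more: select{done: end, err: μX.…, more: μX.…}}, err: select{ok: send[Bool].μX.…, data: recv[Int].μX.…, err: offer{ok: μX.…, retry: end}}, ok: recv[Int].send[Str].μX.…}, ok: recv[Bool].recv[Str].offer{more: μX.…, data: μX.…}, err: offer{stop: select{more: send[Str].μX.…, done: recv[Unit].μX.…, err: recv[Unit].μX.…}, more: send[Unit].select{data: end, retry: end}}}
all 8 steps conform

NONE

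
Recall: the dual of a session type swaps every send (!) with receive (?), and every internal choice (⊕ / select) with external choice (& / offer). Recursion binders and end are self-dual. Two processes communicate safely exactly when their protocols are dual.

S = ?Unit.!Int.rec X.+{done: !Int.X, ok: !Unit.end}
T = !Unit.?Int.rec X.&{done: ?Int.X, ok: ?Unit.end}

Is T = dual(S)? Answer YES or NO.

YES

?Unit | !Unit  ok
  !Int | ?Int  ok
    rec X | rec X  ok (binder kept)
      +{done,ok} | &{done,ok}  ok same labels
        [done]
          !Int | ?Int  ok
            X | X  ok
        [ok]
          !Unit | ?Unit  ok
            end | end  ok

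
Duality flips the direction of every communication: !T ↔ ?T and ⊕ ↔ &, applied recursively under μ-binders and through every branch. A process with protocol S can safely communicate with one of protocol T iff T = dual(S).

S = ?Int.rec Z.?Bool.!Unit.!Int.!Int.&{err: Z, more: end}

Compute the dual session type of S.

!Int.rec Z.!Bool.?Unit.?Int.?Int.+{err: Z, more: end}

?Int = !Int
  rec Z = rec Z  (μ self-dual)
    ?Bool = !Bool
      !Unit = ?Unit
        !Int = ?Int
          !Int = ?Int
            &{err,more} = +{err,more}  (external→internal)
              [err]
                dual(Z) = Z
              [more]
                dual(end) = end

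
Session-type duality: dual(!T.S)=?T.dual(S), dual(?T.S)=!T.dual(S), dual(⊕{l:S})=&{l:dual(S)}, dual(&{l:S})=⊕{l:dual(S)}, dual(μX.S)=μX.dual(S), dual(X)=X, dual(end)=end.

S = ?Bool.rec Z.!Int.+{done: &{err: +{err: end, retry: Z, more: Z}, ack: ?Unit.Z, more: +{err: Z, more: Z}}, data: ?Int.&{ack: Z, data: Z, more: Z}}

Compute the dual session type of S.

?Bool → !Bool
  rec Z → rec Z  (binder kept)
    !Int → ?Int
      +{done,data} → &{done,data}  (select→offer)
        [done]
          &{err,ack,more} → +{err,ack,more}  (external→internal)
            [err]
              +{err,retry,more} → &{err,retry,more}  (select→offer)
                [err]
                  end self-dual
                [retry]
                  Z self-dual
                [more]
                  Z self-dual
            [ack]
              ?Unit → !Unit
                Z self-dual
            [more]
              +{err,more} → &{err,more}  (select→offer)
                [err]
                  Z self-dual
                [more]
                  Z self-dual
        [data]
          ?Int → !Int
            &{ack,data,more} → +{ack,data,more}  (external→internal)
              [ack]
                Z self-dual
              [data]
                Z self-dual
              [more]
                Z self-dual

!Bool.rec Z.?Int.&{done: +{err: &{err: end, retry: Z, more: Z}, ack: !Unit.Z, more: &{err: Z, more: Z}}, data: !Int.+{ack: Z, data: Z, more: Z}}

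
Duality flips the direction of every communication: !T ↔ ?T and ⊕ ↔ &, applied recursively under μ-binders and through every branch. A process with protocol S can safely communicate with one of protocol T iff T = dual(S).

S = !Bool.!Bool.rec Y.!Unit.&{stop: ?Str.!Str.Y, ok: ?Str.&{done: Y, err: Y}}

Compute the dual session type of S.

?Bool.?Bool.rec Y.?Unit.+{stop: !Str.?Str.Y, ok: !Str.+{done: Y, err: Y}}

!Bool ↦ ?Bool
  !Bool ↦ ?Bool
    rec Y ↦ rec Y  (μ self-dual)
      !Unit ↦ ?Unit
        &{stop,ok} ↦ +{stop,ok}  (&→⊕)
          case stop:
            ?Str ↦ !Str
              !Str ↦ ?Str
                Y self-dual
          case ok:
            ?Str ↦ !Str
              &{done,err} ↦ +{done,err}  (&→⊕)
                case done:
                  Y self-dual
                case err:
                  Y self-dual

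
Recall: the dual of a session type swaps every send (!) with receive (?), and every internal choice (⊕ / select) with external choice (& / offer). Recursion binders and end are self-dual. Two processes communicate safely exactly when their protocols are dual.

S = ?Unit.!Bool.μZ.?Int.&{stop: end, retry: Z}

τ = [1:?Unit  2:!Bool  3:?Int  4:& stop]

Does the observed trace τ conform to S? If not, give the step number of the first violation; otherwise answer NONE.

NONE

@1 ?Unit  match  residual = !Bool.μZ.…
@2 !Bool  match  residual = μZ.…
@3 ?Int  match  residual = &{stop: end, retry: μZ.…}
@4 & stop  match  residual = end
all 4 steps conform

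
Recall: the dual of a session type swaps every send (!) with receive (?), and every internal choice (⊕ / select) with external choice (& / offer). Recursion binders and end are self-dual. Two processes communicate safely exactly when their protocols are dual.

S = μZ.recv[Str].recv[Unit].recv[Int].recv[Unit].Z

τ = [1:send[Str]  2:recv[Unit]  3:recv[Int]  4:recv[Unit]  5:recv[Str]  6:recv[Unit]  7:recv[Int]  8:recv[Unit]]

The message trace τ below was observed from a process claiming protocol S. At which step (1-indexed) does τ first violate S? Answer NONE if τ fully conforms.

@1 got send[Str], protocol expects recv[Str]  ✗

1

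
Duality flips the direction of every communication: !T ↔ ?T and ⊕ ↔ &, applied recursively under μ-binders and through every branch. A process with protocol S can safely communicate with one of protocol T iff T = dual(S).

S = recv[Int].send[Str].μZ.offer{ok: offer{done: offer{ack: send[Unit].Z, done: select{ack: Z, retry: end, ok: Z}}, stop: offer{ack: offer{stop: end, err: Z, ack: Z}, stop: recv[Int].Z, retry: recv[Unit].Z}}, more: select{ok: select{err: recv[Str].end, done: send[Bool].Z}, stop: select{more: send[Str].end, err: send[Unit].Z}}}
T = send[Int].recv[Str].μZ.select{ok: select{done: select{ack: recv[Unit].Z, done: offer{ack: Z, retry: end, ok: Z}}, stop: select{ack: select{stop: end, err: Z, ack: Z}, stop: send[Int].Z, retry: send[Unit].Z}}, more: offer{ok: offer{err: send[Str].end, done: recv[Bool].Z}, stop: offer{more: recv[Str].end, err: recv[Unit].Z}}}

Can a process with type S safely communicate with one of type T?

YES

recv[Int] | send[Int]  match
  send[Str] | recv[Str]  match
    μZ | μZ  match (binder kept)
      offer{ok,more} | select{ok,more}  match same labels
        • ok:
          offer{done,stop} | select{done,stop}  match same labels
            • done:
              offer{ack,done} | select{ack,done}  match same labels
                • ack:
                  send[Unit] | recv[Unit]  match
                    Z | Z  match
                • done:
                  select{ack,retry,ok} | offer{ack,retry,ok}  match same labels
                    • ack:
                      Z | Z  match
                    • retry:
                      end | end  match
                    • ok:
                      Z | Z  match
            • stop:
              offer{ack,stop,retry} | select{ack,stop,retry}  match same labels
                • ack:
                  offer{stop,err,ack} | select{stop,err,ack}  match same labels
                    • stop:
                      end | end  match
                    • err:
                      Z | Z  match
                    • ack:
                      Z | Z  match
                • stop:
                  recv[Int] | send[Int]  match
                    Z | Z  match
                • retry:
                  recv[Unit] | send[Unit]  match
                    Z | Z  match
        • more:
          select{ok,stop} | offer{ok,stop}  match same labels
            • ok:
              select{err,done} | offer{err,done}  match same labels
                • err:
                  recv[Str] | send[Str]  match
                    end | end  match
                • done:
                  send[Bool] | recv[Bool]  match
                    Z | Z  match
            • stop:
              select{more,err} | offer{more,err}  match same labels
                • more:
                  send[Str] | recv[Str]  match
                    end | end  match
                • err:
                  send[Unit] | recv[Unit]  match
                    Z | Z  match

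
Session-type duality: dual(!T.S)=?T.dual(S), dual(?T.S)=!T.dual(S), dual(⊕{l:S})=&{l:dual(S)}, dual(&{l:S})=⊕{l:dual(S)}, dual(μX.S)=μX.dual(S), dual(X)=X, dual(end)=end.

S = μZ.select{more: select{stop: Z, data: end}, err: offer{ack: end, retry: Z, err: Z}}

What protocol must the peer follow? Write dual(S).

μZ = μZ  (μ self-dual)
  select{more,err} = offer{more,err}  (select→offer)
    case more:
      select{stop,data} = offer{stop,data}  (select→offer)
        case stop:
          dual(Z) = Z
        case data:
          dual(end) = end
    case err:
      offer{ack,retry,err} = select{ack,retry,err}  (offer→select)
        case ack:
          dual(end) = end
        case retry:
          dual(Z) = Z
        case err:
          dual(Z) = Z

μZ.offer{more: offer{stop: Z, data: end}, err: select{ack: end, retry: Z, err: Z}}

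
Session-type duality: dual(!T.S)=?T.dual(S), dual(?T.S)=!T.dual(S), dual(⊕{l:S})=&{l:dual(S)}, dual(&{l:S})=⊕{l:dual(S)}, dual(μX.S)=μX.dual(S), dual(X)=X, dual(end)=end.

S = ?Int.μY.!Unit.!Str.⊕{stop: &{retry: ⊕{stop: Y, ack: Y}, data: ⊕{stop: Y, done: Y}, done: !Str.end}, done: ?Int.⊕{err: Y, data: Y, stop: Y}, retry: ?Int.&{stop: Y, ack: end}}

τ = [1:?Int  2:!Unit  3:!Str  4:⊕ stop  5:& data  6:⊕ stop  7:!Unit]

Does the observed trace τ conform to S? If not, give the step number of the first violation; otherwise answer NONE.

NONE

@1 ?Int  match  cont: μY.…
@2 !Unit  match  cont: !Str.⊕{stop: &{retry: ⊕{stop: μY.…, ack: μY.…}, data: ⊕{stop: μY.…, done: μY.…}, done: !Str.end}, done: ?Int.⊕{err: μY.…, data: μY.…, stop: μY.…}, retry: ?Int.&{stop: μY.…, ack: end}}
@3 !Str  match  cont: ⊕{stop: &{retry: ⊕{stop: μY.…, ack: μY.…}, data: ⊕{stop: μY.…, done: μY.…}, done: !Str.end}, done: ?Int.⊕{err: μY.…, data: μY.…, stop: μY.…}, retry: ?Int.&{stop: μY.…, ack: end}}
@4 ⊕ stop  match  cont: &{retry: ⊕{stop: μY.…, ack: μY.…}, data: ⊕{stop: μY.…, done: μY.…}, done: !Str.end}
@5 & data  match  cont: ⊕{stop: μY.…, done: μY.…}
@6 ⊕ stop  match  cont: μY.…
@7 !Unit  match  cont: !Str.⊕{stop: &{retry: ⊕{stop: μY.…, ack: μY.…}, data: ⊕{stop: μY.…, done: μY.…}, done: !Str.end}, done: ?Int.⊕{err: μY.…, data: μY.…, stop: μY.…}, retry: ?Int.&{stop: μY.…, ack: end}}
τ conforms to S (length 7)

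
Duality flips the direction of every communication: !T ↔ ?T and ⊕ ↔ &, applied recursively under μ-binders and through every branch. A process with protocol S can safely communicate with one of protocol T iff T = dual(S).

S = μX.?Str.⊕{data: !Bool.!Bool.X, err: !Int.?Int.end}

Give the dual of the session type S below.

μX.!Str.&{data: ?Bool.?Bool.X, err: ?Int.!Int.end}

μX ↦ μX  (μ self-dual)
  ?Str ↦ !Str
    ⊕{data,err} ↦ &{data,err}  (select→offer)
      [data]
        !Bool ↦ ?Bool
          !Bool ↦ ?Bool
            X self-dual
      [err]
        !Int ↦ ?Int
          ?Int ↦ !Int
            end self-dual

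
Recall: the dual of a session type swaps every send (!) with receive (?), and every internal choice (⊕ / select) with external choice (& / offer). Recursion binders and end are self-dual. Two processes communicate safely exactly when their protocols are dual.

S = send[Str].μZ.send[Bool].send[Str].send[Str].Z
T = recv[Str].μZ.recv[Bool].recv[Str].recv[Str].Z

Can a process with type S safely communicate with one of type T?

send[Str] | recv[Str]  ✓
  μZ | μZ  ✓ (rec unchanged)
    send[Bool] | recv[Bool]  ✓
      send[Str] | recv[Str]  ✓
        send[Str] | recv[Str]  ✓
          Z | Z  ✓

YES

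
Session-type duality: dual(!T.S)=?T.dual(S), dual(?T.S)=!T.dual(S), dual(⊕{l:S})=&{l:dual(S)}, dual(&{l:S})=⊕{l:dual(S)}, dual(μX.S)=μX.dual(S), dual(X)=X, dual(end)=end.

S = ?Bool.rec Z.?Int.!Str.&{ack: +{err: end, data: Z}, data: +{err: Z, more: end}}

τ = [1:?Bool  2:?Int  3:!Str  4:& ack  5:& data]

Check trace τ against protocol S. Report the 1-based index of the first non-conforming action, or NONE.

@1 ?Bool  match  now at rec Z.…
@2 ?Int  match  now at !Str.&{ack: +{err: end, data: rec Z.…}, data: +{err: rec Z.…, more: end}}
@3 !Str  match  now at &{ack: +{err: end, data: rec Z.…}, data: +{err: rec Z.…, more: end}}
@4 & ack  match  now at +{err: end, data: rec Z.…}
@5 got & data, protocol expects + err or + data  ✗

5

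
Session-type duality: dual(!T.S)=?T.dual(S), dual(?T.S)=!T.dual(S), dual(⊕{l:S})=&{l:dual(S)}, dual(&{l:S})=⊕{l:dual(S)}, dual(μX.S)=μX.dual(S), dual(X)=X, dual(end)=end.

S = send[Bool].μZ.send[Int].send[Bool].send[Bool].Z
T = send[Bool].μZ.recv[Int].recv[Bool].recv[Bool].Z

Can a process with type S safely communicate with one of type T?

send[Bool] ‖ send[Bool]  ✗ same direction on both sides — not dual

NO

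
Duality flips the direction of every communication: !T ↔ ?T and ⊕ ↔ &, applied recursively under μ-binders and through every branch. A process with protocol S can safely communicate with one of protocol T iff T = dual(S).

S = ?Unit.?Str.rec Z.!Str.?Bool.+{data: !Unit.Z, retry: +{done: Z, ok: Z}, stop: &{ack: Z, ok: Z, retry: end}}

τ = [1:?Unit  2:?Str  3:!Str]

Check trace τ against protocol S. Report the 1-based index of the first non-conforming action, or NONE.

NONE

@1 ?Unit  match  residual = ?Str.rec Z.…
@2 ?Str  match  residual = rec Z.…
@3 !Str  match  residual = ?Bool.+{data: !Unit.rec Z.…, retry: +{done: rec Z.…, ok: rec Z.…}, stop: &{ack: rec Z.…, ok: rec Z.…, retry: end}}
trace exhausted — no violation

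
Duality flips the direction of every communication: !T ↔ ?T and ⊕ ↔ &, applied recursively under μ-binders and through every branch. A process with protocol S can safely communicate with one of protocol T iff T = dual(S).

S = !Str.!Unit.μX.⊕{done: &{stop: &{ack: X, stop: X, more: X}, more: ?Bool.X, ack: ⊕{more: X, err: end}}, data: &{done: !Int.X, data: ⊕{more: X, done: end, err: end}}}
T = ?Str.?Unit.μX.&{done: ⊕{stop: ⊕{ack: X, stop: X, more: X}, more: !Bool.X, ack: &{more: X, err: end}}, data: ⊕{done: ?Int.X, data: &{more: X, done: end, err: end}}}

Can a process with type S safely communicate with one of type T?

YES

!Str | ?Str  ok
  !Unit | ?Unit  ok
    μX | μX  ok (binder kept)
      ⊕{done,data} | &{done,data}  ok label sets agree
        • done:
          &{stop,more,ack} | ⊕{stop,more,ack}  ok label sets agree
            • stop:
              &{ack,stop,more} | ⊕{ack,stop,more}  ok label sets agree
                • ack:
                  X | X  ok
                • stop:
                  X | X  ok
                • more:
                  X | X  ok
            • more:
              ?Bool | !Bool  ok
                X | X  ok
            • ack:
              ⊕{more,err} | &{more,err}  ok label sets agree
                • more:
                  X | X  ok
                • err:
                  end | end  ok
        • data:
          &{done,data} | ⊕{done,data}  ok label sets agree
            • done:
              !Int | ?Int  ok
                X | X  ok
            • data:
              ⊕{more,done,err} | &{more,done,err}  ok label sets agree
                • more:
                  X | X  ok
                • done:
                  end | end  ok
                • err:
                  end | end  ok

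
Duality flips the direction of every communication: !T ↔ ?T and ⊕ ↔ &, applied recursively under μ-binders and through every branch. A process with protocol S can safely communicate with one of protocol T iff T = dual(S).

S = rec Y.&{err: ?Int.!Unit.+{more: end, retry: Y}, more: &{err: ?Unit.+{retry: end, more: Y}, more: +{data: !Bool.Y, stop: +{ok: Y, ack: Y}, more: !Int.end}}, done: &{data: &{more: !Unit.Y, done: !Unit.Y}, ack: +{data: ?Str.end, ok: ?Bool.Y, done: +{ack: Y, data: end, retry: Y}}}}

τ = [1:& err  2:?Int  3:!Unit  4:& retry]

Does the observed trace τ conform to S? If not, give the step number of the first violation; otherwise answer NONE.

4

[1] & err  match  residual = ?Int.!Unit.+{more: end, retry: rec Y.…}
[2] ?Int  match  residual = !Unit.+{more: end, retry: rec Y.…}
[3] !Unit  match  residual = +{more: end, retry: rec Y.…}
[4] got & retry, protocol expects + more or + retry  ✗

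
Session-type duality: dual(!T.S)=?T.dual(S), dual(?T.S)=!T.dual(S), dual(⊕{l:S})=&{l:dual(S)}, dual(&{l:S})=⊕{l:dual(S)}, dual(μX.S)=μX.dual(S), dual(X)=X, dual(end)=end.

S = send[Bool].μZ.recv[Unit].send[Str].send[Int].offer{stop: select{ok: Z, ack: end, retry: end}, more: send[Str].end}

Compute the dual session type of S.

recv[Bool].μZ.send[Unit].recv[Str].recv[Int].select{stop: offer{ok: Z, ack: end, retry: end}, more: recv[Str].end}

send[Bool] ↦ recv[Bool]
  μZ ↦ μZ  (binder kept)
    recv[Unit] ↦ send[Unit]
      send[Str] ↦ recv[Str]
        send[Int] ↦ recv[Int]
          offer{stop,more} ↦ select{stop,more}  (external→internal)
            [stop]
              select{ok,ack,retry} ↦ offer{ok,ack,retry}  (internal→external)
                [ok]
                  Z self-dual
                [ack]
                  end self-dual
                [retry]
                  end self-dual
            [more]
              send[Str] ↦ recv[Str]
                end self-dual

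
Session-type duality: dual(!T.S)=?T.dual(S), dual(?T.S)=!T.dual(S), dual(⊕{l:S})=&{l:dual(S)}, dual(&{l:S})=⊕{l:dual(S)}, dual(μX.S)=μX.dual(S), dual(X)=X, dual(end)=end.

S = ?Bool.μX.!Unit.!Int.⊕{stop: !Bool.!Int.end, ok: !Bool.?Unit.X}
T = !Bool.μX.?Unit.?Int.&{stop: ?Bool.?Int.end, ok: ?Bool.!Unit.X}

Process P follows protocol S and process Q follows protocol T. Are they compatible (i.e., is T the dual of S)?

YES

?Bool | !Bool  ✓
  μX | μX  ✓ (μ self-dual)
    !Unit | ?Unit  ✓
      !Int | ?Int  ✓
        ⊕{stop,ok} | &{stop,ok}  ✓ labels match
          case stop:
            !Bool | ?Bool  ✓
              !Int | ?Int  ✓
                end | end  ✓
          case ok:
            !Bool | ?Bool  ✓
              ?Unit | !Unit  ✓
                X | X  ✓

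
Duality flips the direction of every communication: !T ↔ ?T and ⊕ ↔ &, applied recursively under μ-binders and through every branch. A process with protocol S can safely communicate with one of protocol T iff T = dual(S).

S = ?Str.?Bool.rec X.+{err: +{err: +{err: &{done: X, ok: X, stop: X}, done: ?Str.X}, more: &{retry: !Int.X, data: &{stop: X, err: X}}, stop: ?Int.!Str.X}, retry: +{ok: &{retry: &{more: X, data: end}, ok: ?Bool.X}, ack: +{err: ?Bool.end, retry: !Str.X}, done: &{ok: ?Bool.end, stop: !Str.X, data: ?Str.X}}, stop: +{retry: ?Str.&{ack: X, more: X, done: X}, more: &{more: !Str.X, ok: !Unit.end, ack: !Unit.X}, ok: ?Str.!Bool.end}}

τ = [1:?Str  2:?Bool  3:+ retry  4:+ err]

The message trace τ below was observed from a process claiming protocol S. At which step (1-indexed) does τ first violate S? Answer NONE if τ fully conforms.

4

@1 ?Str  ok  residual = ?Bool.rec X.…
@2 ?Bool  ok  residual = rec X.…
@3 + retry  ok  residual = +{ok: &{retry: &{more: rec X.…, data: end}, ok: ?Bool.rec X.…}, ack: +{err: ?Bool.end, retry: !Str.rec X.…}, done: &{ok: ?Bool.end, stop: !Str.rec X.…, data: ?Str.rec X.…}}
@4 got + err, protocol expects + ok or + ack or + done  ✗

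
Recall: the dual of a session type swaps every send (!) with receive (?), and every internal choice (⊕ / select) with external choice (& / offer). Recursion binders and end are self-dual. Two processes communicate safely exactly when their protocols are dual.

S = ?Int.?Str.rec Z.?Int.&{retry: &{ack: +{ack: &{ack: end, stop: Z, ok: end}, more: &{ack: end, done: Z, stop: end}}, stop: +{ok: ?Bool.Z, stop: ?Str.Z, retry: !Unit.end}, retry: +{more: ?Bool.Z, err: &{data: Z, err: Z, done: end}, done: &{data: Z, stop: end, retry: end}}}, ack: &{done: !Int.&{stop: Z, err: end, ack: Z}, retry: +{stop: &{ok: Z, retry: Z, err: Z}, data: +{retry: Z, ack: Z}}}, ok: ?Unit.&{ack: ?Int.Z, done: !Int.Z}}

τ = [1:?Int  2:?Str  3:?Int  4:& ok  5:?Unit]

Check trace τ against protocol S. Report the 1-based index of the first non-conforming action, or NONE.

[1] ?Int  ok  residual = ?Str.rec Z.…
[2] ?Str  ok  residual = rec Z.…
[3] ?Int  ok  residual = &{retry: &{ack: +{ack: &{ack: end, stop: rec Z.…, ok: end}, more: &{ack: end, done: rec Z.…, stop: end}}, stop: +{ok: ?Bool.rec Z.…, stop: ?Str.rec Z.…, retry: !Unit.end}, retry: +{more: ?Bool.rec Z.…, err: &{data: rec Z.…, err: rec Z.…, done: end}, done: &{data: rec Z.…, stop: end, retry: end}}}, ack: &{done: !Int.&{stop: rec Z.…, err: end, ack: rec Z.…}, retry: +{stop: &{ok: rec Z.…, retry: rec Z.…, err: rec Z.…}, data: +{retry: rec Z.…, ack: rec Z.…}}}, ok: ?Unit.&{ack: ?Int.rec Z.…, done: !Int.rec Z.…}}
[4] & ok  ok  residual = ?Unit.&{ack: ?Int.rec Z.…, done: !Int.rec Z.…}
[5] ?Unit  ok  residual = &{ack: ?Int.rec Z.…, done: !Int.rec Z.…}
all 5 steps conform

NONE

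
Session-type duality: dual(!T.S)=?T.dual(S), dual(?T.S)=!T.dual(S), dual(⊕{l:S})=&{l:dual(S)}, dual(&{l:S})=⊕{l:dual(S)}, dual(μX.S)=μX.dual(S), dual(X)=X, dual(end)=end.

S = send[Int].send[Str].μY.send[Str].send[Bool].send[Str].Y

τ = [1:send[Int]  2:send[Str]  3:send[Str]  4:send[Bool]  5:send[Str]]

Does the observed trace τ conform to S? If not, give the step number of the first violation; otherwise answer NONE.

NONE

[1] send[Int]  match  now at send[Str].μY.…
[2] send[Str]  match  now at μY.…
[3] send[Str]  match  now at send[Bool].send[Str].μY.…
[4] send[Bool]  match  now at send[Str].μY.…
[5] send[Str]  match  now at μY.…
all 5 steps conform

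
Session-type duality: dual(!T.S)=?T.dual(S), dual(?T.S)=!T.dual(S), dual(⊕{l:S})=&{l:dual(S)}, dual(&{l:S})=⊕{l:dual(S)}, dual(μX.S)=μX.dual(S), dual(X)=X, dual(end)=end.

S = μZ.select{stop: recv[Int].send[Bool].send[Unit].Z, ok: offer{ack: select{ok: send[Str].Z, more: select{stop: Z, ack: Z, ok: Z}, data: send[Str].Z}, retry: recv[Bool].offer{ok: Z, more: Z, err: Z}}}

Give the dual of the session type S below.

μZ ↦ μZ  (binder kept)
  select{stop,ok} ↦ offer{stop,ok}  (internal→external)
    • stop:
      recv[Int] ↦ send[Int]
        send[Bool] ↦ recv[Bool]
          send[Unit] ↦ recv[Unit]
            Z self-dual
    • ok:
      offer{ack,retry} ↦ select{ack,retry}  (offer→select)
        • ack:
          select{ok,more,data} ↦ offer{ok,more,data}  (internal→external)
            • ok:
              send[Str] ↦ recv[Str]
                Z self-dual
            • more:
              select{stop,ack,ok} ↦ offer{stop,ack,ok}  (internal→external)
                • stop:
                  Z self-dual
                • ack:
                  Z self-dual
                • ok:
                  Z self-dual
            • data:
              send[Str] ↦ recv[Str]
                Z self-dual
        • retry:
          recv[Bool] ↦ send[Bool]
            offer{ok,more,err} ↦ select{ok,more,err}  (offer→select)
              • ok:
                Z self-dual
              • more:
                Z self-dual
              • err:
                Z self-dual

μZ.offer{stop: send[Int].recv[Bool].recv[Unit].Z, ok: select{ack: offer{ok: recv[Str].Z, more: offer{stop: Z, ack: Z, ok: Z}, data: recv[Str].Z}, retry: send[Bool].select{ok: Z, more: Z, err: Z}}}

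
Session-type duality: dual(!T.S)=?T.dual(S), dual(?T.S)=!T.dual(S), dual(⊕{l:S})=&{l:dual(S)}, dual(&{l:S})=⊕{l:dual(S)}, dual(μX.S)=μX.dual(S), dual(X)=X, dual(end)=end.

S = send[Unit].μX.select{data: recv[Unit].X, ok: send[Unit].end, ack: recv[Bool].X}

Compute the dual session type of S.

send[Unit] → recv[Unit]
  μX → μX  (rec unchanged)
    select{data,ok,ack} → offer{data,ok,ack}  (internal→external)
      • data:
        recv[Unit] → send[Unit]
          dual(X) = X
      • ok:
        send[Unit] → recv[Unit]
          dual(end) = end
      • ack:
        recv[Bool] → send[Bool]
          dual(X) = X

recv[Unit].μX.offer{data: send[Unit].X, ok: recv[Unit].end, ack: send[Bool].X}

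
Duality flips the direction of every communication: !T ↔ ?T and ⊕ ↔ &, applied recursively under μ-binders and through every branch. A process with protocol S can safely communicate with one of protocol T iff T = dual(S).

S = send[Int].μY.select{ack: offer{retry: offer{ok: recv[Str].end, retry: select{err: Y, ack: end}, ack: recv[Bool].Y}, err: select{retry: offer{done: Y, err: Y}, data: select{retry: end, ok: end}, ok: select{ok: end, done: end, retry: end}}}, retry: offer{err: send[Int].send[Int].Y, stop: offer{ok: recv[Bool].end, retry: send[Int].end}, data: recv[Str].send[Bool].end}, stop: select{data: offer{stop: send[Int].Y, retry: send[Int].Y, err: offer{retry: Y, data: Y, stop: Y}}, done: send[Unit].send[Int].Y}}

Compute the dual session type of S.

send[Int] ↦ recv[Int]
  μY ↦ μY  (rec unchanged)
    select{ack,retry,stop} ↦ offer{ack,retry,stop}  (⊕→&)
      • ack:
        offer{retry,err} ↦ select{retry,err}  (external→internal)
          • retry:
            offer{ok,retry,ack} ↦ select{ok,retry,ack}  (external→internal)
              • ok:
                recv[Str] ↦ send[Str]
                  end self-dual
              • retry:
                select{err,ack} ↦ offer{err,ack}  (⊕→&)
                  • err:
                    Y self-dual
                  • ack:
                    end self-dual
              • ack:
                recv[Bool] ↦ send[Bool]
                  Y self-dual
          • err:
            select{retry,data,ok} ↦ offer{retry,data,ok}  (⊕→&)
              • retry:
                offer{done,err} ↦ select{done,err}  (external→internal)
                  • done:
                    Y self-dual
                  • err:
                    Y self-dual
              • data:
                select{retry,ok} ↦ offer{retry,ok}  (⊕→&)
                  • retry:
                    end self-dual
                  • ok:
                    end self-dual
              • ok:
                select{ok,done,retry} ↦ offer{ok,done,retry}  (⊕→&)
                  • ok:
                    end self-dual
                  • done:
                    end self-dual
                  • retry:
                    end self-dual
      • retry:
        offer{err,stop,data} ↦ select{err,stop,data}  (external→internal)
          • err:
            send[Int] ↦ recv[Int]
              send[Int] ↦ recv[Int]
                Y self-dual
          • stop:
            offer{ok,retry} ↦ select{ok,retry}  (external→internal)
              • ok:
                recv[Bool] ↦ send[Bool]
                  end self-dual
              • retry:
                send[Int] ↦ recv[Int]
                  end self-dual
          • data:
            recv[Str] ↦ send[Str]
              send[Bool] ↦ recv[Bool]
                end self-dual
      • stop:
        select{data,done} ↦ offer{data,done}  (⊕→&)
          • data:
            offer{stop,retry,err} ↦ select{stop,retry,err}  (external→internal)
              • stop:
                send[Int] ↦ recv[Int]
                  Y self-dual
              • retry:
                send[Int] ↦ recv[Int]
                  Y self-dual
              • err:
                offer{retry,data,stop} ↦ select{retry,data,stop}  (external→internal)
                  • retry:
                    Y self-dual
                  • data:
                    Y self-dual
                  • stop:
                    Y self-dual
          • done:
            send[Unit] ↦ recv[Unit]
              send[Int] ↦ recv[Int]
                Y self-dual

recv[Int].μY.offer{ack: select{retry: select{ok: send[Str].end, retry: offer{err: Y, ack: end}, ack: send[Bool].Y}, err: offer{retry: select{done: Y, err: Y}, data: offer{retry: end, ok: end}, ok: offer{ok: end, done: end, retry: end}}}, retry: select{err: recv[Int].recv[Int].Y, stop: select{ok: send[Bool].end, retry: recv[Int].end}, data: send[Str].recv[Bool].end}, stop: offer{data: select{stop: recv[Int].Y, retry: recv[Int].Y, err: select{retry: Y, data: Y, stop: Y}}, done: recv[Unit].recv[Int].Y}}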